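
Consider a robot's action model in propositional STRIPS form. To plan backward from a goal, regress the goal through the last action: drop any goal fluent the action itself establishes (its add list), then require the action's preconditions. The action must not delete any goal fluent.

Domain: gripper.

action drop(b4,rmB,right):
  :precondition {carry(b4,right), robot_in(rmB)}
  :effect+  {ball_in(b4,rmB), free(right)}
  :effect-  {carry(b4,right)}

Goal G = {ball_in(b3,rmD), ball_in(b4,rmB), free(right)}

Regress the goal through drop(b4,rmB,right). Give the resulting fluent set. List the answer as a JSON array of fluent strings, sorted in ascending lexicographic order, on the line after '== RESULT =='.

Compute (G \ add) ∪ pre:
  G ∩ del = {}  (empty — regression defined)
  G \ add = {ball_in(b3,rmD), ball_in(b4,rmB), free(right)} \ {ball_in(b4,rmB), free(right)} = {ball_in(b3,rmD)}
  ∪ pre   = {ball_in(b3,rmD)} ∪ {carry(b4,right), robot_in(rmB)}
          = {ball_in(b3,rmD), carry(b4,right), robot_in(rmB)}

== RESULT ==
["ball_in(b3,rmD)", "carry(b4,right)", "robot_in(rmB)"]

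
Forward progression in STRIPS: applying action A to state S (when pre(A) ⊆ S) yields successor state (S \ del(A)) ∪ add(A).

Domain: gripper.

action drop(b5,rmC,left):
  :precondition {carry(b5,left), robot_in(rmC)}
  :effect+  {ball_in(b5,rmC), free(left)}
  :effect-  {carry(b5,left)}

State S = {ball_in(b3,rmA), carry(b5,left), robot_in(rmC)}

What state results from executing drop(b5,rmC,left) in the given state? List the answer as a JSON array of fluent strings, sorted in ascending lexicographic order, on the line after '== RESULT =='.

Progress:
  pre ⊆ S: {carry(b5,left), robot_in(rmC)} ⊆ S  — applicable
  S \ del = {ball_in(b3,rmA), robot_in(rmC)}
  ∪ add   = {ball_in(b3,rmA), ball_in(b5,rmC), free(left), robot_in(rmC)}

== RESULT ==
["ball_in(b3,rmA)", "ball_in(b5,rmC)", "free(left)", "robot_in(rmC)"]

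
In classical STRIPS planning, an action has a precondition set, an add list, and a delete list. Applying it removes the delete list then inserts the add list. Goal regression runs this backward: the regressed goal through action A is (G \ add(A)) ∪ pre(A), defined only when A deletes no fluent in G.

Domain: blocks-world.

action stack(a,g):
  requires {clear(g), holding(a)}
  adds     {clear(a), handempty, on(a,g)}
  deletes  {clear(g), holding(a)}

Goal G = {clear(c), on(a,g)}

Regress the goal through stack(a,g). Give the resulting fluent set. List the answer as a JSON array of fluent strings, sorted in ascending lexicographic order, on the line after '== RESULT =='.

Regress:
  G ∩ del = {}  (empty — regression defined)
  G \ add = {clear(c), on(a,g)} \ {clear(a), handempty, on(a,g)} = {clear(c)}
  ∪ pre   = {clear(c)} ∪ {clear(g), holding(a)}
          = {clear(c), clear(g), holding(a)}

== RESULT ==
["clear(c)", "clear(g)", "holding(a)"]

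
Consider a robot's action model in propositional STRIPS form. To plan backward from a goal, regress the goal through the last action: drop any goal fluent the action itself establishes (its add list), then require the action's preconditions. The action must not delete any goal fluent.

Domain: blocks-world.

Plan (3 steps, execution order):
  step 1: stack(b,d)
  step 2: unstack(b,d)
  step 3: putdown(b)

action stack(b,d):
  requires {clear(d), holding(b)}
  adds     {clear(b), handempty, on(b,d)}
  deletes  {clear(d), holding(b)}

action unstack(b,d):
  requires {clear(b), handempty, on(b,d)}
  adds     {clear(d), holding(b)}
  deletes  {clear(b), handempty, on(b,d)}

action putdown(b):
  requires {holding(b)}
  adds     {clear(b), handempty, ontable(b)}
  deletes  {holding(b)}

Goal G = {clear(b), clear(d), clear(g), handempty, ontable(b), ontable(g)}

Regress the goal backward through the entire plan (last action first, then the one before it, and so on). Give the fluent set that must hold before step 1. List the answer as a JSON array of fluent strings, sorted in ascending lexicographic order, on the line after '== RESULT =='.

Work backward from the goal:
  through step 3 (putdown(b)): drop {clear(b), handempty, ontable(b)}, keep {clear(d), clear(g), ontable(g)}, require {holding(b)}
    → {clear(d), clear(g), holding(b), ontable(g)}
  through step 2 (unstack(b,d)): drop {clear(d), holding(b)}, keep {clear(g), ontable(g)}, require {clear(b), handempty, on(b,d)}
    → {clear(b), clear(g), handempty, on(b,d), ontable(g)}
  through step 1 (stack(b,d)): drop {clear(b), handempty, on(b,d)}, keep {clear(g), ontable(g)}, require {clear(d), holding(b)}
    → {clear(d), clear(g), holding(b), ontable(g)}

== RESULT ==
["clear(d)", "clear(g)", "holding(b)", "ontable(g)"]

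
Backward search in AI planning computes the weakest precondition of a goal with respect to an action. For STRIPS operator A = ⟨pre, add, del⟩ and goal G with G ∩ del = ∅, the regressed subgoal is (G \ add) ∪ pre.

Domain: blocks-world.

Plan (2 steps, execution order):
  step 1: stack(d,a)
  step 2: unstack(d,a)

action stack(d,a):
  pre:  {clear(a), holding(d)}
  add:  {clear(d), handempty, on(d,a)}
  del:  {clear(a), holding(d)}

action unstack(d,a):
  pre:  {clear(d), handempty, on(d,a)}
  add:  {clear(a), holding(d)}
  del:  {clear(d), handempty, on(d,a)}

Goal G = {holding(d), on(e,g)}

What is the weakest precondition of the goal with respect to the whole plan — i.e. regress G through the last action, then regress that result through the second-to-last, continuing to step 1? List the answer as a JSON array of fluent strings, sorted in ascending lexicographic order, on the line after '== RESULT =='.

Regress step by step:
  through step 2 (unstack(d,a)): drop {holding(d)}, keep {on(e,g)}, require {clear(d), handempty, on(d,a)}
    → {clear(d), handempty, on(d,a), on(e,g)}
  through step 1 (stack(d,a)): drop {clear(d), handempty, on(d,a)}, keep {on(e,g)}, require {clear(a), holding(d)}
    → {clear(a), holding(d), on(e,g)}

== RESULT ==
["clear(a)", "holding(d)", "on(e,g)"]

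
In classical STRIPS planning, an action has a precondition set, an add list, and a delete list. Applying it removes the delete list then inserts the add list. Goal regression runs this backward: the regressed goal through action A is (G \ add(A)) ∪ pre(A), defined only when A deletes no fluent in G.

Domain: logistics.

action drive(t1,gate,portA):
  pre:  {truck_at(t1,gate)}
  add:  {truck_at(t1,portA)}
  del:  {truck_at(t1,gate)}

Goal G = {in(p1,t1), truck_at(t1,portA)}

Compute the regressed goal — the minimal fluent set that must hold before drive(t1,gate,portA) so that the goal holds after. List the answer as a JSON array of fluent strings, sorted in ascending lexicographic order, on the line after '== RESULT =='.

Regress:
  G ∩ del = {}  (empty — regression defined)
  G \ add = {in(p1,t1), truck_at(t1,portA)} \ {truck_at(t1,portA)} = {in(p1,t1)}
  ∪ pre   = {in(p1,t1)} ∪ {truck_at(t1,gate)}
          = {in(p1,t1), truck_at(t1,gate)}

== RESULT ==
["in(p1,t1)", "truck_at(t1,gate)"]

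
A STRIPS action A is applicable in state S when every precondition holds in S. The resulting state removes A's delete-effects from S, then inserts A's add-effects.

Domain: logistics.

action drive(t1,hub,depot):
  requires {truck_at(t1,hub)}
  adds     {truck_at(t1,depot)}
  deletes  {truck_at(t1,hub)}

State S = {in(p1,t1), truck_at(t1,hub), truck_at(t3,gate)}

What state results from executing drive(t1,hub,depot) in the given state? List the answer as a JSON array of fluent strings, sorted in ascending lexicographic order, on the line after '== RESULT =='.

Progress:
  pre ⊆ S: {truck_at(t1,hub)} ⊆ S  — applicable
  S \ del = {in(p1,t1), truck_at(t3,gate)}
  ∪ add   = {in(p1,t1), truck_at(t1,depot), truck_at(t3,gate)}

== RESULT ==
["in(p1,t1)", "truck_at(t1,depot)", "truck_at(t3,gate)"]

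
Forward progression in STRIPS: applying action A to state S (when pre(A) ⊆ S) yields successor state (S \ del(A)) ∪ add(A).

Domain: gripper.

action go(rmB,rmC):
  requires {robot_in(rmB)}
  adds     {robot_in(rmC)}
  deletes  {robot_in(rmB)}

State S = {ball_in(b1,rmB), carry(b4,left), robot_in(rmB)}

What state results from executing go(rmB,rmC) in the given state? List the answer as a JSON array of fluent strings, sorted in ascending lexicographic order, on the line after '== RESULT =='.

Compute (S \ del) ∪ add:
  pre ⊆ S: {robot_in(rmB)} ⊆ S  — applicable
  S \ del = {ball_in(b1,rmB), carry(b4,left)}
  ∪ add   = {ball_in(b1,rmB), carry(b4,left), robot_in(rmC)}

== RESULT ==
["ball_in(b1,rmB)", "carry(b4,left)", "robot_in(rmC)"]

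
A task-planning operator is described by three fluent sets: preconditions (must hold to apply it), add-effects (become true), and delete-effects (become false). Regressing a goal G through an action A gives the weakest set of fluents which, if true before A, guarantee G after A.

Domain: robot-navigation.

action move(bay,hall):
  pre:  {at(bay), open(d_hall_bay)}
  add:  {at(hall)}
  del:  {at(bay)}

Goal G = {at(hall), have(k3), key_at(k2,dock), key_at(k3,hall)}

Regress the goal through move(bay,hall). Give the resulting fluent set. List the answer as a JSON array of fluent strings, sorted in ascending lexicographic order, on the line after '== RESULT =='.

Regress:
  G ∩ del = {}  (empty — regression defined)
  G \ add = {at(hall), have(k3), key_at(k2,dock), key_at(k3,hall)} \ {at(hall)} = {have(k3), key_at(k2,dock), key_at(k3,hall)}
  ∪ pre   = {have(k3), key_at(k2,dock), key_at(k3,hall)} ∪ {at(bay), open(d_hall_bay)}
          = {at(bay), have(k3), key_at(k2,dock), key_at(k3,hall), open(d_hall_bay)}

== RESULT ==
["at(bay)", "have(k3)", "key_at(k2,dock)", "key_at(k3,hall)", "open(d_hall_bay)"]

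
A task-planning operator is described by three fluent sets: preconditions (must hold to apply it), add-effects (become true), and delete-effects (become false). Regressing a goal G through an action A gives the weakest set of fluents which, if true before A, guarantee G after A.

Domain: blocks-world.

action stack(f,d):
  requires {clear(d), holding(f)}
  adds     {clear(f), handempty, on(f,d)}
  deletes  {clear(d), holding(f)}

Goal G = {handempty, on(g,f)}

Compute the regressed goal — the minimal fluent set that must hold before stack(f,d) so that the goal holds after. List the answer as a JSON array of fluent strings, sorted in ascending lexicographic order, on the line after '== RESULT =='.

Compute (G \ add) ∪ pre:
  G ∩ del = {}  (empty — regression defined)
  G \ add = {handempty, on(g,f)} \ {clear(f), handempty, on(f,d)} = {on(g,f)}
  ∪ pre   = {on(g,f)} ∪ {clear(d), holding(f)}
          = {clear(d), holding(f), on(g,f)}

== RESULT ==
["clear(d)", "holding(f)", "on(g,f)"]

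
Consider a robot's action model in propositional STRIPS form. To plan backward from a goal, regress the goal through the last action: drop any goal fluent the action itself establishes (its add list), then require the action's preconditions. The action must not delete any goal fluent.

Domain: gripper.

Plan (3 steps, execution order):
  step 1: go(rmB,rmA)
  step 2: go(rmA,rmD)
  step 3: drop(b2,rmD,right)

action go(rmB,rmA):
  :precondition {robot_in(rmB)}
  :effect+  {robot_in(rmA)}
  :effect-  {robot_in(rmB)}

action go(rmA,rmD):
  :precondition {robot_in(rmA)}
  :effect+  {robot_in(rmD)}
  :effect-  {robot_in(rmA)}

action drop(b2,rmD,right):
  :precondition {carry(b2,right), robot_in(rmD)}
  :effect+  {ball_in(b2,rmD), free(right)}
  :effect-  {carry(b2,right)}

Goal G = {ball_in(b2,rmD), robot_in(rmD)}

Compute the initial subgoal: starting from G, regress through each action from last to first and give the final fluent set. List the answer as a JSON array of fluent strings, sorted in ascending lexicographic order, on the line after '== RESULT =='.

Regress step by step:
  through step 3 (drop(b2,rmD,right)): drop {ball_in(b2,rmD)}, keep {robot_in(rmD)}, require {carry(b2,right), robot_in(rmD)}
    → {carry(b2,right), robot_in(rmD)}
  through step 2 (go(rmA,rmD)): drop {robot_in(rmD)}, keep {carry(b2,right)}, require {robot_in(rmA)}
    → {carry(b2,right), robot_in(rmA)}
  through step 1 (go(rmB,rmA)): drop {robot_in(rmA)}, keep {carry(b2,right)}, require {robot_in(rmB)}
    → {carry(b2,right), robot_in(rmB)}

== RESULT ==
["carry(b2,right)", "robot_in(rmB)"]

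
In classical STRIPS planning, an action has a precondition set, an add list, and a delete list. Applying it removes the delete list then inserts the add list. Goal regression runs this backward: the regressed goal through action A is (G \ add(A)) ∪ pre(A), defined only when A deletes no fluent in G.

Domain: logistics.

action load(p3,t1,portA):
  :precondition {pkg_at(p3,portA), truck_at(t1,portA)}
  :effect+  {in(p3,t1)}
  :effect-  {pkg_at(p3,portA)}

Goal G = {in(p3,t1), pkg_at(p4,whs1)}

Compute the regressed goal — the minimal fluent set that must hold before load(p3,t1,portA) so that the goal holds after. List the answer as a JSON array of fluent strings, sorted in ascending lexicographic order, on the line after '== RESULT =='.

Regress:
  G ∩ del = {}  (empty — regression defined)
  G \ add = {in(p3,t1), pkg_at(p4,whs1)} \ {in(p3,t1)} = {pkg_at(p4,whs1)}
  ∪ pre   = {pkg_at(p4,whs1)} ∪ {pkg_at(p3,portA), truck_at(t1,portA)}
          = {pkg_at(p3,portA), pkg_at(p4,whs1), truck_at(t1,portA)}

== RESULT ==
["pkg_at(p3,portA)", "pkg_at(p4,whs1)", "truck_at(t1,portA)"]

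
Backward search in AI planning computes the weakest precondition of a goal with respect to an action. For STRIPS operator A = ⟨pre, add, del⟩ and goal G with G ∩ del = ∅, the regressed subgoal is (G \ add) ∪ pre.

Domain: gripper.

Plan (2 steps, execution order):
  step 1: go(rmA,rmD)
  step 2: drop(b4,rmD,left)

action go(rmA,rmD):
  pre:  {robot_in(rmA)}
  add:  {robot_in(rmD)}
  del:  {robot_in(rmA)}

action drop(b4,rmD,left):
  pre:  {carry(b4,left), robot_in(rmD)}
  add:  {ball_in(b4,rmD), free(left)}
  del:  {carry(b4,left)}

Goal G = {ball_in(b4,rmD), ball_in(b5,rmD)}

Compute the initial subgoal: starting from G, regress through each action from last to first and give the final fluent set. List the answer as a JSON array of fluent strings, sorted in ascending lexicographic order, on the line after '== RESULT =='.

Work backward from the goal:
  through step 2 (drop(b4,rmD,left)): drop {ball_in(b4,rmD)}, keep {ball_in(b5,rmD)}, require {carry(b4,left), robot_in(rmD)}
    → {ball_in(b5,rmD), carry(b4,left), robot_in(rmD)}
  through step 1 (go(rmA,rmD)): drop {robot_in(rmD)}, keep {ball_in(b5,rmD), carry(b4,left)}, require {robot_in(rmA)}
    → {ball_in(b5,rmD), carry(b4,left), robot_in(rmA)}

== RESULT ==
["ball_in(b5,rmD)", "carry(b4,left)", "robot_in(rmA)"]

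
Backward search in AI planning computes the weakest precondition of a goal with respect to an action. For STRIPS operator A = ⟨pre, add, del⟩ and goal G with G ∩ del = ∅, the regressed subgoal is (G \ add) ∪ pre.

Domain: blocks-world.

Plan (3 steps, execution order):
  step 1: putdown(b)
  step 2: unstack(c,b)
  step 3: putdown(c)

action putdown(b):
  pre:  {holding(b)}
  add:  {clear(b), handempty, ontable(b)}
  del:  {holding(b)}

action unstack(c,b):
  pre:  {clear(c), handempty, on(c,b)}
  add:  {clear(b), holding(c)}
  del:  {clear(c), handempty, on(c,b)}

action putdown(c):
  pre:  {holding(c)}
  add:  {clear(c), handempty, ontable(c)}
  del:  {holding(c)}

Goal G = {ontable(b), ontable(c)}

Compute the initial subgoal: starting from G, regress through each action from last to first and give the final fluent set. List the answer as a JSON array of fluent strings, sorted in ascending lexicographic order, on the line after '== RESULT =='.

Regress step by step:
  through step 3 (putdown(c)): drop {ontable(c)}, keep {ontable(b)}, require {holding(c)}
    → {holding(c), ontable(b)}
  through step 2 (unstack(c,b)): drop {holding(c)}, keep {ontable(b)}, require {clear(c), handempty, on(c,b)}
    → {clear(c), handempty, on(c,b), ontable(b)}
  through step 1 (putdown(b)): drop {handempty, ontable(b)}, keep {clear(c), on(c,b)}, require {holding(b)}
    → {clear(c), holding(b), on(c,b)}

== RESULT ==
["clear(c)", "holding(b)", "on(c,b)"]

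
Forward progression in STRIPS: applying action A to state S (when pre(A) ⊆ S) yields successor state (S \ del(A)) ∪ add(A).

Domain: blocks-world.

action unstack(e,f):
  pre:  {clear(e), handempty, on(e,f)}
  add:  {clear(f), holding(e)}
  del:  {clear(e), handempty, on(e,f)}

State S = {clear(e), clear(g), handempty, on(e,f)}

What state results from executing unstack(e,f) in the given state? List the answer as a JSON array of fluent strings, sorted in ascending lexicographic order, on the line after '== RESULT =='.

Compute (S \ del) ∪ add:
  pre ⊆ S: {clear(e), handempty, on(e,f)} ⊆ S  — applicable
  S \ del = {clear(g)}
  ∪ add   = {clear(f), clear(g), holding(e)}

== RESULT ==
["clear(f)", "clear(g)", "holding(e)"]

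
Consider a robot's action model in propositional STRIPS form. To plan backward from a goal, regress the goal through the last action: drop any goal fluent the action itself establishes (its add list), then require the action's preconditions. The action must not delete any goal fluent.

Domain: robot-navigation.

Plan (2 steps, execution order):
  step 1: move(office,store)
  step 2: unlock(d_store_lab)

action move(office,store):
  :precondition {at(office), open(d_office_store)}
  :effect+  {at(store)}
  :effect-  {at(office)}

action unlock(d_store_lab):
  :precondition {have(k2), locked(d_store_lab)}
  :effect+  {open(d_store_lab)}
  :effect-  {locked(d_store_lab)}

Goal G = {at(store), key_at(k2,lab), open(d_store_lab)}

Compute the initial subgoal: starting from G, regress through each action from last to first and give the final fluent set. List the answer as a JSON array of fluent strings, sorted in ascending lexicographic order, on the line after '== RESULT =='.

Regress step by step:
  through step 2 (unlock(d_store_lab)): drop {open(d_store_lab)}, keep {at(store), key_at(k2,lab)}, require {have(k2), locked(d_store_lab)}
    → {at(store), have(k2), key_at(k2,lab), locked(d_store_lab)}
  through step 1 (move(office,store)): drop {at(store)}, keep {have(k2), key_at(k2,lab), locked(d_store_lab)}, require {at(office), open(d_office_store)}
    → {at(office), have(k2), key_at(k2,lab), locked(d_store_lab), open(d_office_store)}

== RESULT ==
["at(office)", "have(k2)", "key_at(k2,lab)", "locked(d_store_lab)", "open(d_office_store)"]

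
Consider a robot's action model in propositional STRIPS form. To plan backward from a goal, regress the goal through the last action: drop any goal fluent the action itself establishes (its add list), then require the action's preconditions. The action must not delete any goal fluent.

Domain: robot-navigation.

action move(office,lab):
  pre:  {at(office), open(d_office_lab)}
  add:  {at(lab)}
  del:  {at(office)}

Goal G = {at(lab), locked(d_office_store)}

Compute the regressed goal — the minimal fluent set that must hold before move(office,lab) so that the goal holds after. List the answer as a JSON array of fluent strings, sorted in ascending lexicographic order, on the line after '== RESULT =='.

Regress:
  G ∩ del = {}  (empty — regression defined)
  G \ add = {at(lab), locked(d_office_store)} \ {at(lab)} = {locked(d_office_store)}
  ∪ pre   = {locked(d_office_store)} ∪ {at(office), open(d_office_lab)}
          = {at(office), locked(d_office_store), open(d_office_lab)}

== RESULT ==
["at(office)", "locked(d_office_store)", "open(d_office_lab)"]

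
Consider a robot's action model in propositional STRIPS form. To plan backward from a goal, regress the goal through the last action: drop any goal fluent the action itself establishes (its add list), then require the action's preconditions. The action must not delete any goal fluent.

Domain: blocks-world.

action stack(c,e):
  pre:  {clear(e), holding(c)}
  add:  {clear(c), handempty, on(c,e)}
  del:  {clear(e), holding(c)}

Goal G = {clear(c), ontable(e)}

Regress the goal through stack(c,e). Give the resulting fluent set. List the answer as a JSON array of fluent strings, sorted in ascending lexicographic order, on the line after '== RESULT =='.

Compute (G \ add) ∪ pre:
  G ∩ del = {}  (empty — regression defined)
  G \ add = {clear(c), ontable(e)} \ {clear(c), handempty, on(c,e)} = {ontable(e)}
  ∪ pre   = {ontable(e)} ∪ {clear(e), holding(c)}
          = {clear(e), holding(c), ontable(e)}

== RESULT ==
["clear(e)", "holding(c)", "ontable(e)"]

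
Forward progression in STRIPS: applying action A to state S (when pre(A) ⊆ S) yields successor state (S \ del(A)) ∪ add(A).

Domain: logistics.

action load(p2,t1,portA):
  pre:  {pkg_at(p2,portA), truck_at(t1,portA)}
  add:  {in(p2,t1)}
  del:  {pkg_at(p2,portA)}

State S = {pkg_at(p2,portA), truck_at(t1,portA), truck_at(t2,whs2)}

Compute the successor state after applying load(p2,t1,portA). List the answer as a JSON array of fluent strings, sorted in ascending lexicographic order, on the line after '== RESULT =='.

Progress:
  pre ⊆ S: {pkg_at(p2,portA), truck_at(t1,portA)} ⊆ S  — applicable
  S \ del = {truck_at(t1,portA), truck_at(t2,whs2)}
  ∪ add   = {in(p2,t1), truck_at(t1,portA), truck_at(t2,whs2)}

== RESULT ==
["in(p2,t1)", "truck_at(t1,portA)", "truck_at(t2,whs2)"]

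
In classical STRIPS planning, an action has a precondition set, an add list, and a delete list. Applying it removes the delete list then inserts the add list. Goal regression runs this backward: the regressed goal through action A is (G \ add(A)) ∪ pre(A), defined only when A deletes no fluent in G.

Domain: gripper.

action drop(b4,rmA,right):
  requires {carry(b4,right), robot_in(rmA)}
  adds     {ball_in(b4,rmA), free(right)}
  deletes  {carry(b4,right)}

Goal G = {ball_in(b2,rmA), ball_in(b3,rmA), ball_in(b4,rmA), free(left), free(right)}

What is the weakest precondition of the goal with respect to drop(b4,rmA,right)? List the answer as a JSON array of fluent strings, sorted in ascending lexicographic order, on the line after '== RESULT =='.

Compute (G \ add) ∪ pre:
  G ∩ del = {}  (empty — regression defined)
  G \ add = {ball_in(b2,rmA), ball_in(b3,rmA), ball_in(b4,rmA), free(left), free(right)} \ {ball_in(b4,rmA), free(right)} = {ball_in(b2,rmA), ball_in(b3,rmA), free(left)}
  ∪ pre   = {ball_in(b2,rmA), ball_in(b3,rmA), free(left)} ∪ {carry(b4,right), robot_in(rmA)}
          = {ball_in(b2,rmA), ball_in(b3,rmA), carry(b4,right), free(left), robot_in(rmA)}

== RESULT ==
["ball_in(b2,rmA)", "ball_in(b3,rmA)", "carry(b4,right)", "free(left)", "robot_in(rmA)"]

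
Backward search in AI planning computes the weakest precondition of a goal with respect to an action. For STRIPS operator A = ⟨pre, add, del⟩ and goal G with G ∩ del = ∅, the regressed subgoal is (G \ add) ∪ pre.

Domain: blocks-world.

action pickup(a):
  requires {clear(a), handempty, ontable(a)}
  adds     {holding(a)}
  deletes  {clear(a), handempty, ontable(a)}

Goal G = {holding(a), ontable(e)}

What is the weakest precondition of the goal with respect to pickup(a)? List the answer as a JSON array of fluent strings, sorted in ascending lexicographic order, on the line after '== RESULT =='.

Compute (G \ add) ∪ pre:
  G ∩ del = {}  (empty — regression defined)
  G \ add = {holding(a), ontable(e)} \ {holding(a)} = {ontable(e)}
  ∪ pre   = {ontable(e)} ∪ {clear(a), handempty, ontable(a)}
          = {clear(a), handempty, ontable(a), ontable(e)}

== RESULT ==
["clear(a)", "handempty", "ontable(a)", "ontable(e)"]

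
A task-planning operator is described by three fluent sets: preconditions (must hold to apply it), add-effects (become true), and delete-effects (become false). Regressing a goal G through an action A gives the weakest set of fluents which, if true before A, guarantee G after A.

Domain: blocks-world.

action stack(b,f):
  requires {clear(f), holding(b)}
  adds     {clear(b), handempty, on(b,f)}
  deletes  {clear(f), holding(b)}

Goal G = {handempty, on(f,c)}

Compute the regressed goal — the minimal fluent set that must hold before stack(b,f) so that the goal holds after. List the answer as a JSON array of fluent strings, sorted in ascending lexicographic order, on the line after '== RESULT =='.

Compute (G \ add) ∪ pre:
  G ∩ del = {}  (empty — regression defined)
  G \ add = {handempty, on(f,c)} \ {clear(b), handempty, on(b,f)} = {on(f,c)}
  ∪ pre   = {on(f,c)} ∪ {clear(f), holding(b)}
          = {clear(f), holding(b), on(f,c)}

== RESULT ==
["clear(f)", "holding(b)", "on(f,c)"]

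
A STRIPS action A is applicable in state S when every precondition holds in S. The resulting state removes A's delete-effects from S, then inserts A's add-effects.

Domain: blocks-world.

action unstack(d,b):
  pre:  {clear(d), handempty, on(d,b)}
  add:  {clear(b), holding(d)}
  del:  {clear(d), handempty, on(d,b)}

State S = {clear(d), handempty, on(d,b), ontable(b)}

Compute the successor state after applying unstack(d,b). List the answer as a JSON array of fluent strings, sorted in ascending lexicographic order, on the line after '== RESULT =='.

Progress:
  pre ⊆ S: {clear(d), handempty, on(d,b)} ⊆ S  — applicable
  S \ del = {ontable(b)}
  ∪ add   = {clear(b), holding(d), ontable(b)}

== RESULT ==
["clear(b)", "holding(d)", "ontable(b)"]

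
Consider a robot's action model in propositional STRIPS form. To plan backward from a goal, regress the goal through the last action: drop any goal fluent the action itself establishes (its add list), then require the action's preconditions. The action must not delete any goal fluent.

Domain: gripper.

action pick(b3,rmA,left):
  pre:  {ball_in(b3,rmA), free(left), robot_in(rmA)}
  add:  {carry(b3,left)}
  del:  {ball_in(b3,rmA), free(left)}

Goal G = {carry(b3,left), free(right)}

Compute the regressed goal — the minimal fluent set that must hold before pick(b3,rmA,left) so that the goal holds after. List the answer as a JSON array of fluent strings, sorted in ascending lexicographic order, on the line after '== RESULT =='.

Regress:
  G ∩ del = {}  (empty — regression defined)
  G \ add = {carry(b3,left), free(right)} \ {carry(b3,left)} = {free(right)}
  ∪ pre   = {free(right)} ∪ {ball_in(b3,rmA), free(left), robot_in(rmA)}
          = {ball_in(b3,rmA), free(left), free(right), robot_in(rmA)}

== RESULT ==
["ball_in(b3,rmA)", "free(left)", "free(right)", "robot_in(rmA)"]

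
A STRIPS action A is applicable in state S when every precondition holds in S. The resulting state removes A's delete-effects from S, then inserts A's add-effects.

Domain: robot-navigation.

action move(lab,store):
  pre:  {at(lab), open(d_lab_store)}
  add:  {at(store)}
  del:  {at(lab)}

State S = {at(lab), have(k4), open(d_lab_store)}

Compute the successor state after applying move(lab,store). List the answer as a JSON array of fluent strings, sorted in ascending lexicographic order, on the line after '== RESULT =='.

Compute (S \ del) ∪ add:
  pre ⊆ S: {at(lab), open(d_lab_store)} ⊆ S  — applicable
  S \ del = {have(k4), open(d_lab_store)}
  ∪ add   = {at(store), have(k4), open(d_lab_store)}

== RESULT ==
["at(store)", "have(k4)", "open(d_lab_store)"]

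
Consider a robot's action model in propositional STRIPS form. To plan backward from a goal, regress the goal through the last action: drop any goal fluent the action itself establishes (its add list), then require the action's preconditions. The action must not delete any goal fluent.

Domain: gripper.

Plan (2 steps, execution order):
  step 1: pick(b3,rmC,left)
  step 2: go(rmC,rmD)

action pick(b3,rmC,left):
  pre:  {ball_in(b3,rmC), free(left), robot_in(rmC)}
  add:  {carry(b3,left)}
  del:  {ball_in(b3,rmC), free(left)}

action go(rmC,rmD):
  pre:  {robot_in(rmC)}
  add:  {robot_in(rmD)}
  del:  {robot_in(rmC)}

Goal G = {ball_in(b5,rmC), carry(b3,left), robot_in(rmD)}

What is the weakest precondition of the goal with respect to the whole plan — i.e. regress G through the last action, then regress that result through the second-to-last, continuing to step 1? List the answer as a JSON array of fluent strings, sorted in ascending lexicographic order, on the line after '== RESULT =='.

Regress step by step:
  through step 2 (go(rmC,rmD)): drop {robot_in(rmD)}, keep {ball_in(b5,rmC), carry(b3,left)}, require {robot_in(rmC)}
    → {ball_in(b5,rmC), carry(b3,left), robot_in(rmC)}
  through step 1 (pick(b3,rmC,left)): drop {carry(b3,left)}, keep {ball_in(b5,rmC), robot_in(rmC)}, require {ball_in(b3,rmC), free(left), robot_in(rmC)}
    → {ball_in(b3,rmC), ball_in(b5,rmC), free(left), robot_in(rmC)}

== RESULT ==
["ball_in(b3,rmC)", "ball_in(b5,rmC)", "free(left)", "robot_in(rmC)"]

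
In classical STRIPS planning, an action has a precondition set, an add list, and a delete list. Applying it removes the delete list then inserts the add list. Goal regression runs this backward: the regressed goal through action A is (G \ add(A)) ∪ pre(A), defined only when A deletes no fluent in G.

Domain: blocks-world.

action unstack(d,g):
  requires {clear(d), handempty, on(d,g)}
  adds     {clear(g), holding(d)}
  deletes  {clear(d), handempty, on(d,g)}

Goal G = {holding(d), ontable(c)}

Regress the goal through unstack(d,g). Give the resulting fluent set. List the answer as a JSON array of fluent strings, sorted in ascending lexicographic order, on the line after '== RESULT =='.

Compute (G \ add) ∪ pre:
  G ∩ del = {}  (empty — regression defined)
  G \ add = {holding(d), ontable(c)} \ {clear(g), holding(d)} = {ontable(c)}
  ∪ pre   = {ontable(c)} ∪ {clear(d), handempty, on(d,g)}
          = {clear(d), handempty, on(d,g), ontable(c)}

== RESULT ==
["clear(d)", "handempty", "on(d,g)", "ontable(c)"]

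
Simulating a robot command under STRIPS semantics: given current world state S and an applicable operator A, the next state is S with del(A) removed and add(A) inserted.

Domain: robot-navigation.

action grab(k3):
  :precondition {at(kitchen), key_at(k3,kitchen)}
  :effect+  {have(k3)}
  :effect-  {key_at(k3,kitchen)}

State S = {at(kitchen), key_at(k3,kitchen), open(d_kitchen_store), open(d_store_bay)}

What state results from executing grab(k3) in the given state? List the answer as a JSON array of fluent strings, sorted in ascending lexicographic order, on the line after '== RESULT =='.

Progress:
  pre ⊆ S: {at(kitchen), key_at(k3,kitchen)} ⊆ S  — applicable
  S \ del = {at(kitchen), open(d_kitchen_store), open(d_store_bay)}
  ∪ add   = {at(kitchen), have(k3), open(d_kitchen_store), open(d_store_bay)}

== RESULT ==
["at(kitchen)", "have(k3)", "open(d_kitchen_store)", "open(d_store_bay)"]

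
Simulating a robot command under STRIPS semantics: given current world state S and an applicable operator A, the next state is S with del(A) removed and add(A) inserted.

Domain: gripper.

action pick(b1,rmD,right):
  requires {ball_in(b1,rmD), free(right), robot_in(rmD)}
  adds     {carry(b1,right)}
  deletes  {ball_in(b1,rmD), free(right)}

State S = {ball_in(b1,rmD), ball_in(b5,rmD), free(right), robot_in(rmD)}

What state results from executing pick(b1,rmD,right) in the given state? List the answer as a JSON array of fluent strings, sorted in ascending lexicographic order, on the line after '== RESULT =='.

Compute (S \ del) ∪ add:
  pre ⊆ S: {ball_in(b1,rmD), free(right), robot_in(rmD)} ⊆ S  — applicable
  S \ del = {ball_in(b5,rmD), robot_in(rmD)}
  ∪ add   = {ball_in(b5,rmD), carry(b1,right), robot_in(rmD)}

== RESULT ==
["ball_in(b5,rmD)", "carry(b1,right)", "robot_in(rmD)"]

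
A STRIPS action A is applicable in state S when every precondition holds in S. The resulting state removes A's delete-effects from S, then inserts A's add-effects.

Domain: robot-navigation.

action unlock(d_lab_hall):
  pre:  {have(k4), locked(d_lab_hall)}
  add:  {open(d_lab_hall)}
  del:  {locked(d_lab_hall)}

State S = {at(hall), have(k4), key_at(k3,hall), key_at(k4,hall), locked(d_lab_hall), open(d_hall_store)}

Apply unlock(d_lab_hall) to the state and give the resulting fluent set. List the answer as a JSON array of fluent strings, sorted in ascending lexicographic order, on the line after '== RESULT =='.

Progress:
  pre ⊆ S: {have(k4), locked(d_lab_hall)} ⊆ S  — applicable
  S \ del = {at(hall), have(k4), key_at(k3,hall), key_at(k4,hall), open(d_hall_store)}
  ∪ add   = {at(hall), have(k4), key_at(k3,hall), key_at(k4,hall), open(d_hall_store), open(d_lab_hall)}

== RESULT ==
["at(hall)", "have(k4)", "key_at(k3,hall)", "key_at(k4,hall)", "open(d_hall_store)", "open(d_lab_hall)"]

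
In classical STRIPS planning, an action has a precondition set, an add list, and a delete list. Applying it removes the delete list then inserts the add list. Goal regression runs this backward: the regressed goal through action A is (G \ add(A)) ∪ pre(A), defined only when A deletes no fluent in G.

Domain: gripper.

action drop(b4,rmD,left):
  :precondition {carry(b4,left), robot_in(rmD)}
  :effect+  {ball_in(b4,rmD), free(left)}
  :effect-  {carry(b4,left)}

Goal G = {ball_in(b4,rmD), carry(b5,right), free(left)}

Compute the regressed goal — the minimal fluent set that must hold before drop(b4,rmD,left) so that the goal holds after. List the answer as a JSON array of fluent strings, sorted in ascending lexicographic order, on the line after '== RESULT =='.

Regress:
  G ∩ del = {}  (empty — regression defined)
  G \ add = {ball_in(b4,rmD), carry(b5,right), free(left)} \ {ball_in(b4,rmD), free(left)} = {carry(b5,right)}
  ∪ pre   = {carry(b5,right)} ∪ {carry(b4,left), robot_in(rmD)}
          = {carry(b4,left), carry(b5,right), robot_in(rmD)}

== RESULT ==
["carry(b4,left)", "carry(b5,right)", "robot_in(rmD)"]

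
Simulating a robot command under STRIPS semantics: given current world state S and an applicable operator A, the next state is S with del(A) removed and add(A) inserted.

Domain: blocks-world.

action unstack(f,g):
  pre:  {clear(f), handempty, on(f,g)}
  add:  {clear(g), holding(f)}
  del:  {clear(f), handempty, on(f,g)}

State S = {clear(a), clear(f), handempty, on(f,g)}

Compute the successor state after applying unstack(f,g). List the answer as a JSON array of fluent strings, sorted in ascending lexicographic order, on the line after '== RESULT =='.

Progress:
  pre ⊆ S: {clear(f), handempty, on(f,g)} ⊆ S  — applicable
  S \ del = {clear(a)}
  ∪ add   = {clear(a), clear(g), holding(f)}

== RESULT ==
["clear(a)", "clear(g)", "holding(f)"]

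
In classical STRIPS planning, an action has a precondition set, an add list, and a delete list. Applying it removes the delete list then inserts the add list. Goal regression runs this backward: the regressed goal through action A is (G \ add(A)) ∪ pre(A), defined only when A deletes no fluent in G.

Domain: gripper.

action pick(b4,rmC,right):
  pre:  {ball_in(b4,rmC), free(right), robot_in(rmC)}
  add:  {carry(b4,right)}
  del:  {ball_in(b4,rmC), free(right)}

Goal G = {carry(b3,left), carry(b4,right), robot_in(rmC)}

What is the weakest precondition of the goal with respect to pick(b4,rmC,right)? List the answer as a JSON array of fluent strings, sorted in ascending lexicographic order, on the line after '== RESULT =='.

Regress:
  G ∩ del = {}  (empty — regression defined)
  G \ add = {carry(b3,left), carry(b4,right), robot_in(rmC)} \ {carry(b4,right)} = {carry(b3,left), robot_in(rmC)}
  ∪ pre   = {carry(b3,left), robot_in(rmC)} ∪ {ball_in(b4,rmC), free(right), robot_in(rmC)}
          = {ball_in(b4,rmC), carry(b3,left), free(right), robot_in(rmC)}

== RESULT ==
["ball_in(b4,rmC)", "carry(b3,left)", "free(right)", "robot_in(rmC)"]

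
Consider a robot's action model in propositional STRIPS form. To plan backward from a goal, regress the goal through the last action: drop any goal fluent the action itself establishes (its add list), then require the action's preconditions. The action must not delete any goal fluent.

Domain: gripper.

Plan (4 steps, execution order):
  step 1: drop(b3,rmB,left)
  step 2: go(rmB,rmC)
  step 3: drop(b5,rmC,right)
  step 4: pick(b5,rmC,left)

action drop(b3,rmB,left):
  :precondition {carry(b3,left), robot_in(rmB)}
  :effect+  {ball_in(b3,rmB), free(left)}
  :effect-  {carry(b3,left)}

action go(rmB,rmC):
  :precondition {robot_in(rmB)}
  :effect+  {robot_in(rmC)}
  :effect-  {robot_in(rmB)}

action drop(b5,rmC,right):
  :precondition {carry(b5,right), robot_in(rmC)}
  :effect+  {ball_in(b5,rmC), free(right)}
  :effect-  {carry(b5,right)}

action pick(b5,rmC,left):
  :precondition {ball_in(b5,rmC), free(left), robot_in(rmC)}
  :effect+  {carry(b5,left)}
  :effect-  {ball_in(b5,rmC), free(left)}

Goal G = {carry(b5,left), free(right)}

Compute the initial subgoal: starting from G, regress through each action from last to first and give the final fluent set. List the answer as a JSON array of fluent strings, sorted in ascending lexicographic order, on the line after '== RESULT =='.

Work backward from the goal:
  through step 4 (pick(b5,rmC,left)): drop {carry(b5,left)}, keep {free(right)}, require {ball_in(b5,rmC), free(left), robot_in(rmC)}
    → {ball_in(b5,rmC), free(left), free(right), robot_in(rmC)}
  through step 3 (drop(b5,rmC,right)): drop {ball_in(b5,rmC), free(right)}, keep {free(left), robot_in(rmC)}, require {carry(b5,right), robot_in(rmC)}
    → {carry(b5,right), free(left), robot_in(rmC)}
  through step 2 (go(rmB,rmC)): drop {robot_in(rmC)}, keep {carry(b5,right), free(left)}, require {robot_in(rmB)}
    → {carry(b5,right), free(left), robot_in(rmB)}
  through step 1 (drop(b3,rmB,left)): drop {free(left)}, keep {carry(b5,right), robot_in(rmB)}, require {carry(b3,left), robot_in(rmB)}
    → {carry(b3,left), carry(b5,right), robot_in(rmB)}

== RESULT ==
["carry(b3,left)", "carry(b5,right)", "robot_in(rmB)"]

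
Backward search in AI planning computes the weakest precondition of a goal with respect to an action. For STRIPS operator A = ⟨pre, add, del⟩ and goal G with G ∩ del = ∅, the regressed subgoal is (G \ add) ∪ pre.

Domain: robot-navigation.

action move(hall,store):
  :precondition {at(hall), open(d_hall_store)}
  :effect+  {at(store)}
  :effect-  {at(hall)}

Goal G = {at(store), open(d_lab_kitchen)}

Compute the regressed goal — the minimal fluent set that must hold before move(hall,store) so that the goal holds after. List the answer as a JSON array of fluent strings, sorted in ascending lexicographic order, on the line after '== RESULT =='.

Regress:
  G ∩ del = {}  (empty — regression defined)
  G \ add = {at(store), open(d_lab_kitchen)} \ {at(store)} = {open(d_lab_kitchen)}
  ∪ pre   = {open(d_lab_kitchen)} ∪ {at(hall), open(d_hall_store)}
          = {at(hall), open(d_hall_store), open(d_lab_kitchen)}

== RESULT ==
["at(hall)", "open(d_hall_store)", "open(d_lab_kitchen)"]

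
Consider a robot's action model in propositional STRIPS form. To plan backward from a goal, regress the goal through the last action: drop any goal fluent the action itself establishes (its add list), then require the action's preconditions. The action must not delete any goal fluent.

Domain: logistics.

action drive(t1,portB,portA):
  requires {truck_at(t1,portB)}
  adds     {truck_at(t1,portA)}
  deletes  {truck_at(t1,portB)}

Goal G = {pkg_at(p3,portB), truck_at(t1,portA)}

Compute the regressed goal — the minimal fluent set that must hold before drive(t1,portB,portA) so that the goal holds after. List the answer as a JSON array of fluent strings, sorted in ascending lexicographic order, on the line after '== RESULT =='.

Regress:
  G ∩ del = {}  (empty — regression defined)
  G \ add = {pkg_at(p3,portB), truck_at(t1,portA)} \ {truck_at(t1,portA)} = {pkg_at(p3,portB)}
  ∪ pre   = {pkg_at(p3,portB)} ∪ {truck_at(t1,portB)}
          = {pkg_at(p3,portB), truck_at(t1,portB)}

== RESULT ==
["pkg_at(p3,portB)", "truck_at(t1,portB)"]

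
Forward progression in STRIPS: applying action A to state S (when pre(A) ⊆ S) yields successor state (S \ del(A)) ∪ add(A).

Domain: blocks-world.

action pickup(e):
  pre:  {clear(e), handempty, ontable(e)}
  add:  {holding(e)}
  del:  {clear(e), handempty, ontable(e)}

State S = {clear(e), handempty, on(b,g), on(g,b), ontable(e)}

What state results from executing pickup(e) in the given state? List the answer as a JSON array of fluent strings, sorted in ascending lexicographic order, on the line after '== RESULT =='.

Compute (S \ del) ∪ add:
  pre ⊆ S: {clear(e), handempty, ontable(e)} ⊆ S  — applicable
  S \ del = {on(b,g), on(g,b)}
  ∪ add   = {holding(e), on(b,g), on(g,b)}

== RESULT ==
["holding(e)", "on(b,g)", "on(g,b)"]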